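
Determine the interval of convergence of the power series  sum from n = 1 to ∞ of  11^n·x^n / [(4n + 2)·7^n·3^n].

Ratio test: |a_{n+1}/a_n| = [(4n + 2)/(4(n+1) + 2)] · 11/(7·3) → 11/21 as n → ∞.
Thus R = 1/(11/21) = 21/11.
Endpoint x = 21/11: the terms behave like c/n; limit comparison with the harmonic series gives divergence.
When x = -21/11, convergence follows from the alternating series test (terms decrease monotonically to 0).

[-21/11, 21/11)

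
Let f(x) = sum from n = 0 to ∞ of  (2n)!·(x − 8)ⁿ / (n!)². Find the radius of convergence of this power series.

By the ratio test, |a_{n+1}/a_n| = (2n+1)·(2n+2)/(n+1)² → 4.
Hence the series converges for |x − 8| < 1/(4) = 1/4, so the radius of convergence is 1/4.

R = 1/4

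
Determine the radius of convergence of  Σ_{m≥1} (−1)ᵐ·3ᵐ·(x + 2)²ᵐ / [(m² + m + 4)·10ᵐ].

Ratio test: |a_{m+1}/a_m| = [(m² + m + 4)/((m+1)² + (m+1) + 4)] · 3/10 → 3/10 as m → ∞.
Successive powers of (x + 2) differ by 2, so the series converges when |x + 2|² · 3/10 < 1, i.e. |x + 2| < √(10/3). So R = √30/3.

R = √30/3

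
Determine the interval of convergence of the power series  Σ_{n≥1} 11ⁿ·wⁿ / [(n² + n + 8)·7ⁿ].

[-7/11, 7/11]

By the ratio test, |a_{n+1}/a_n| = [(n² + n + 8)/((n+1)² + (n+1) + 8)] · 11/7 → 11/7.
The series converges when 11/7 · |w| < 1, giving R = 7/11.
When w = 7/11, the series is dominated by a constant times Σ 1/n², which converges (p = 2 > 1).
Check w = -7/11: the terms are on the order of 1/n², so the series converges absolutely by comparison with the p-series (p = 2 > 1).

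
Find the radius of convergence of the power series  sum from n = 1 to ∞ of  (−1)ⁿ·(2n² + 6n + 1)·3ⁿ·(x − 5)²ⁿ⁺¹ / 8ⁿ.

R = 2√6/3

By the ratio test, |a_{n+1}/a_n| = [(2(n+1)² + 6(n+1) + 1)/(2n² + 6n + 1)] · 3/8 → 3/8.
Since the exponent of (x − 5) increases by 2 each term, convergence requires |x − 5|² < 8/3, hence R = 2√6/3.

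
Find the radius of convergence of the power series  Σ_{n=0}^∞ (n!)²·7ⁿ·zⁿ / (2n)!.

Ratio test: |a_{n+1}/a_n| = (n+1)²/[(2n+1)·(2n+2)] · 7 → 7/4 as n → ∞.
Convergence for |z| · 7/4 < 1, i.e. |z| < 4/7. So R = 4/7.

R = 4/7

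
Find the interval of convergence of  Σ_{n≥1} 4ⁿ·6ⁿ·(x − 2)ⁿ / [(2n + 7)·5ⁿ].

[43/24, 53/24)

Apply the ratio test: |a_{n+1}| / |a_n| = [(2n + 7)/(2(n+1) + 7)] · 4·6/5, which tends to 24/5 as n → ∞.
Convergence for |x − 2| · 24/5 < 1, i.e. |x − 2| < 5/24. So R = 5/24.
Check x = 53/24: the terms behave like c/n; limit comparison with the harmonic series gives divergence.
At x = 43/24: an alternating series whose terms decrease to 0 in absolute value, so it converges by the Leibniz criterion.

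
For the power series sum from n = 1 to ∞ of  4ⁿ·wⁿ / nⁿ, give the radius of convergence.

Root test: |a_n|^(1/n) = 4/n → 0.
Since the n-th root of |a_n| tends to 0, the series converges for all real w; R = ∞.

R = ∞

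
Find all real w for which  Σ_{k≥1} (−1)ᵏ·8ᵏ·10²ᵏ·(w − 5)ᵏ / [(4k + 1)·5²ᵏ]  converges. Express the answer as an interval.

Apply the ratio test: |a_{k+1}| / |a_k| = [(4k + 1)/(4(k+1) + 1)] · 8·100/25, which tends to 32 as k → ∞.
Convergence for |w − 5| · 32 < 1, i.e. |w − 5| < 1/32. So R = 1/32.
Endpoint w = 161/32: convergence follows from the alternating series test (terms decrease monotonically to 0).
Endpoint w = 159/32: comparison with the harmonic series Σ 1/k shows the series diverges.

(159/32, 161/32]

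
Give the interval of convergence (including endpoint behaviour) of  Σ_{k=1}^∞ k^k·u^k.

{0}

Applying the root test, |a_k|^(1/k) = k → ∞.
The root grows without bound, so R = 0 (convergence only at u = 0).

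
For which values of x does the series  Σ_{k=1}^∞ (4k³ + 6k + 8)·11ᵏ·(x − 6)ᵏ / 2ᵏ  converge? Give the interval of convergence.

(64/11, 68/11)

Apply the ratio test: |a_{k+1}| / |a_k| = [(4(k+1)³ + 6(k+1) + 8)/(4k³ + 6k + 8)] · 11/2, which tends to 11/2 as k → ∞.
Hence the series converges for |x − 6| < 1/(11/2) = 2/11, so the radius of convergence is 2/11.
At x = 68/11: the terms have absolute value of order k³, which does not tend to 0, so the series diverges by the divergence test.
Endpoint x = 64/11: the k-th term does not approach 0; divergence by the term test.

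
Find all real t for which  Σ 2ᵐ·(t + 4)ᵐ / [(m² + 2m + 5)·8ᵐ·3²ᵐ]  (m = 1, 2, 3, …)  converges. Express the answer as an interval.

[-40, 32]

Ratio test: |a_{m+1}/a_m| = [(m² + 2m + 5)/((m+1)² + 2(m+1) + 5)] · 2/(8·9) → 1/36 as m → ∞.
Hence the series converges for |t + 4| < 1/(1/36) = 36, so the radius of convergence is 36.
At t = 32: absolute convergence follows by limit comparison with Σ 1/m².
When t = -40, absolute convergence follows by limit comparison with Σ 1/m².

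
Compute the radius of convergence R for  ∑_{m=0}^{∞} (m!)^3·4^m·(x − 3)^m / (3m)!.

R = 27/4

The ratio of consecutive coefficients is (m+1)³/[(3m+1)·(3m+2)·(3m+3)] · 4 → 4/27.
The series converges when 4/27 · |x − 3| < 1, giving R = 27/4.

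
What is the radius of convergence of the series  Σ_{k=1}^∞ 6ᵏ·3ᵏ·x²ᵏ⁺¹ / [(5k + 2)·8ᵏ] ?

Apply the ratio test: |a_{k+1}| / |a_k| = [(5k + 2)/(5(k+1) + 2)] · 6·3/8, which tends to 9/4 as k → ∞.
Since the exponent of x increases by 2 each term, convergence requires |x|² < 4/9, hence R = 2/3.

R = 2/3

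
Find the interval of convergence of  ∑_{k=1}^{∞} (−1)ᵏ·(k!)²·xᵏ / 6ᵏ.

{0}

By the ratio test, |a_{k+1}/a_k| = (k+1)² · 1/6 → ∞.
The ratio grows without bound, so the series diverges whenever x ≠ 0; it converges only at x = 0. R = 0.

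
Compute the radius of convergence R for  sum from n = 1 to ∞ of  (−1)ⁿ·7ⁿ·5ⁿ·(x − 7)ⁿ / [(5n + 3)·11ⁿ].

R = 11/35

Apply the ratio test: |a_{n+1}| / |a_n| = [(5n + 3)/(5(n+1) + 3)] · 7·5/11, which tends to 35/11 as n → ∞.
Convergence for |x − 7| · 35/11 < 1, i.e. |x − 7| < 11/35. So R = 11/35.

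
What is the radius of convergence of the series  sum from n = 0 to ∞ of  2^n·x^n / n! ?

R = ∞

Apply the ratio test: |a_{n+1}| / |a_n| = 2 · 1/(n+1), which tends to 0 as n → ∞.
The limit is 0, so the series converges for all x; R = ∞.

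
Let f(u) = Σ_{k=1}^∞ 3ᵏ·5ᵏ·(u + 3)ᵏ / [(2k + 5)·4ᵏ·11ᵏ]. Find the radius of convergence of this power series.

R = 44/15

Apply the ratio test: |a_{k+1}| / |a_k| = [(2k + 5)/(2(k+1) + 5)] · 3·5/(4·11), which tends to 15/44 as k → ∞.
Hence the series converges for |u + 3| < 1/(15/44) = 44/15, so the radius of convergence is 44/15.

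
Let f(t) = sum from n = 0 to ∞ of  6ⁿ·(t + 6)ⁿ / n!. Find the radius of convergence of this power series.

Ratio test: |a_{n+1}/a_n| = 6 · 1/(n+1) → 0 as n → ∞.
The ratio tends to 0 regardless of t, hence R = ∞.

R = ∞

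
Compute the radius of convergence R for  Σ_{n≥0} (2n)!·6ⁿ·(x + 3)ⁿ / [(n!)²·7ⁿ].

By the ratio test, |a_{n+1}/a_n| = (2n+1)·(2n+2)/(n+1)² · 6/7 → 24/7.
The series converges when 24/7 · |x + 3| < 1, giving R = 7/24.

R = 7/24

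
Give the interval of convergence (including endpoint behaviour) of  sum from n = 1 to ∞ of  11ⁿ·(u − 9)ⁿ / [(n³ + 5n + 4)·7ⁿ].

[92/11, 106/11]

Ratio test: |a_{n+1}/a_n| = [(n³ + 5n + 4)/((n+1)³ + 5(n+1) + 4)] · 11/7 → 11/7 as n → ∞.
Thus R = 1/(11/7) = 7/11.
At u = 106/11: the series is dominated by a constant times Σ 1/n³, which converges (p = 3 > 1).
Endpoint u = 92/11: the series is dominated by a constant times Σ 1/n³, which converges (p = 3 > 1).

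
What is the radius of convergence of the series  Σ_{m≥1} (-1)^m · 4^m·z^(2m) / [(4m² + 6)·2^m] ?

Ratio test: |a_{m+1}/a_m| = [(4m² + 6)/(4(m+1)² + 6)] · 4/2 → 2 as m → ∞.
Writing y = z², the series in y has radius 1/2, so |z| < √(1/2) and R = √2/2.

R = √2/2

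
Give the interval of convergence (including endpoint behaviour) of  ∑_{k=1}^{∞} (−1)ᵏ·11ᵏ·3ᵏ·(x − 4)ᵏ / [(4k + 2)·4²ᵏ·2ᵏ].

(100/33, 164/33]

Apply the ratio test: |a_{k+1}| / |a_k| = [(4k + 2)/(4(k+1) + 2)] · 11·3/(16·2), which tends to 33/32 as k → ∞.
The series converges when 33/32 · |x − 4| < 1, giving R = 32/33.
At x = 164/33: convergence follows from the alternating series test (terms decrease monotonically to 0).
At x = 100/33: comparison with the harmonic series Σ 1/k shows the series diverges.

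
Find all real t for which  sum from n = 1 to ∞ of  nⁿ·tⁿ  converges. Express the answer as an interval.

Root test: |a_n|^(1/n) = n → ∞.
Since the n-th root of |a_n| is unbounded, the series converges only at t = 0; R = 0.

{0}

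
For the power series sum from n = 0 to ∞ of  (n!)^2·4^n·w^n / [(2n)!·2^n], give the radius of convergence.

R = 2

By the ratio test, |a_{n+1}/a_n| = (n+1)²/[(2n+1)·(2n+2)] · 4/2 → 1/2.
Hence the series converges for |w| < 1/(1/2) = 2, so the radius of convergence is 2.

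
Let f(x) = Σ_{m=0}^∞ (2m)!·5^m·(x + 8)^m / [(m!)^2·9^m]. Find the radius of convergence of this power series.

By the ratio test, |a_{m+1}/a_m| = (2m+1)·(2m+2)/(m+1)² · 5/9 → 20/9.
The series converges when 20/9 · |x + 8| < 1, giving R = 9/20.

R = 9/20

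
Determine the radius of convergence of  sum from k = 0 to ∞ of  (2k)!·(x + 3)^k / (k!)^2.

Ratio test: |a_{k+1}/a_k| = (2k+1)·(2k+2)/(k+1)² → 4 as k → ∞.
The series converges when 4 · |x + 3| < 1, giving R = 1/4.

R = 1/4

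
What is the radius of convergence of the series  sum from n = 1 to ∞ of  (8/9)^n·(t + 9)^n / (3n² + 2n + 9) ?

Ratio test: |a_{n+1}/a_n| = [(3n² + 2n + 9)/(3(n+1)² + 2(n+1) + 9)] · 8/9 → 8/9 as n → ∞.
Thus R = 1/(8/9) = 9/8.

R = 9/8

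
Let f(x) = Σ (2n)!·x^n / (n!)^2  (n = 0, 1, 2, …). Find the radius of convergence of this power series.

R = 1/4

The ratio of consecutive coefficients is (2n+1)·(2n+2)/(n+1)² → 4.
Thus R = 1/(4) = 1/4.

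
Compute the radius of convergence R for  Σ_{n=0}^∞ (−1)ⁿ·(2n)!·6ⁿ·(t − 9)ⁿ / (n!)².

R = 1/24

Apply the ratio test: |a_{n+1}| / |a_n| = (2n+1)·(2n+2)/(n+1)² · 6, which tends to 24 as n → ∞.
The series converges when 24 · |t − 9| < 1, giving R = 1/24.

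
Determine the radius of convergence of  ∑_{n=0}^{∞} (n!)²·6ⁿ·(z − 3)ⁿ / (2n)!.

R = 2/3

The ratio of consecutive coefficients is (n+1)²/[(2n+1)·(2n+2)] · 6 → 3/2.
Convergence for |z − 3| · 3/2 < 1, i.e. |z − 3| < 2/3. So R = 2/3.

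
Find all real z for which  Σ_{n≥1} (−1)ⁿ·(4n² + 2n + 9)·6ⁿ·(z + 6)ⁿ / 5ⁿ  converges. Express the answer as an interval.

Apply the ratio test: |a_{n+1}| / |a_n| = [(4(n+1)² + 2(n+1) + 9)/(4n² + 2n + 9)] · 6/5, which tends to 6/5 as n → ∞.
Convergence for |z + 6| · 6/5 < 1, i.e. |z + 6| < 5/6. So R = 5/6.
When z = -31/6, the terms have absolute value of order n², which does not tend to 0, so the series diverges by the divergence test.
When z = -41/6, the terms have absolute value of order n², which does not tend to 0, so the series diverges by the divergence test.

(-41/6, -31/6)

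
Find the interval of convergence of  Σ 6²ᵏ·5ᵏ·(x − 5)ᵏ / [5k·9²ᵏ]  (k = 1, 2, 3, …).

[91/20, 109/20)

Ratio test: |a_{k+1}/a_k| = [5k/5(k+1)] · 36·5/81 → 20/9 as k → ∞.
Hence the series converges for |x − 5| < 1/(20/9) = 9/20, so the radius of convergence is 9/20.
At x = 109/20: the terms behave like c/k; limit comparison with the harmonic series gives divergence.
When x = 91/20, the terms alternate in sign and decrease monotonically to 0 in absolute value (size ~ c/k), so the alternating series test gives convergence.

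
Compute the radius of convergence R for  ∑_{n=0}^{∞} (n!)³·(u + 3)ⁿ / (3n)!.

R = 27

Apply the ratio test: |a_{n+1}| / |a_n| = (n+1)³/[(3n+1)·(3n+2)·(3n+3)], which tends to 1/27 as n → ∞.
Hence the series converges for |u + 3| < 1/(1/27) = 27, so the radius of convergence is 27.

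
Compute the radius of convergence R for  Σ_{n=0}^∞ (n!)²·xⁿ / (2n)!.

The ratio of consecutive coefficients is (n+1)²/[(2n+1)·(2n+2)] → 1/4.
Thus R = 1/(1/4) = 4.

R = 4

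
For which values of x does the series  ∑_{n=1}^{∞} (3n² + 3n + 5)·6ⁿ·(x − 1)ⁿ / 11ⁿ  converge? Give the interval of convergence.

(-5/6, 17/6)

Apply the ratio test: |a_{n+1}| / |a_n| = [(3(n+1)² + 3(n+1) + 5)/(3n² + 3n + 5)] · 6/11, which tends to 6/11 as n → ∞.
Hence the series converges for |x − 1| < 1/(6/11) = 11/6, so the radius of convergence is 11/6.
Check x = 17/6: the terms have absolute value of order n², which does not tend to 0, so the series diverges by the divergence test.
When x = -5/6, the terms have absolute value of order n², which does not tend to 0, so the series diverges by the divergence test.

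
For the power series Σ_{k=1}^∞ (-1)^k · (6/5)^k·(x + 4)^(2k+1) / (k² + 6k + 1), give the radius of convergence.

The ratio of consecutive coefficients is [(k² + 6k + 1)/((k+1)² + 6(k+1) + 1)] · 6/5 → 6/5.
Since the exponent of (x + 4) increases by 2 each term, convergence requires |x + 4|² < 5/6, hence R = √30/6.

R = √30/6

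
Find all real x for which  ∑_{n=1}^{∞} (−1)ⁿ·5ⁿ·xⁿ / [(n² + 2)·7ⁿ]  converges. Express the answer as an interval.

The ratio of consecutive coefficients is [(n² + 2)/((n+1)² + 2)] · 5/7 → 5/7.
Thus R = 1/(5/7) = 7/5.
Endpoint x = 7/5: absolute convergence follows by limit comparison with Σ 1/n².
When x = -7/5, the series is dominated by a constant times Σ 1/n², which converges (p = 2 > 1).

[-7/5, 7/5]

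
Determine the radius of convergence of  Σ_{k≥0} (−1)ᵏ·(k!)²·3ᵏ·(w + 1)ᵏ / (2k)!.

Apply the ratio test: |a_{k+1}| / |a_k| = (k+1)²/[(2k+1)·(2k+2)] · 3, which tends to 3/4 as k → ∞.
Thus R = 1/(3/4) = 4/3.

R = 4/3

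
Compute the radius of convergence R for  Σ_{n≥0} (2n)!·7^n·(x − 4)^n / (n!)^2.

Apply the ratio test: |a_{n+1}| / |a_n| = (2n+1)·(2n+2)/(n+1)² · 7, which tends to 28 as n → ∞.
Thus R = 1/(28) = 1/28.

R = 1/28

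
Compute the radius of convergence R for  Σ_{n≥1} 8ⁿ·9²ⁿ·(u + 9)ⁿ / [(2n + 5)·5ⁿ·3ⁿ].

R = 5/216

Apply the ratio test: |a_{n+1}| / |a_n| = [(2n + 5)/(2(n+1) + 5)] · 8·81/(5·3), which tends to 216/5 as n → ∞.
Thus R = 1/(216/5) = 5/216.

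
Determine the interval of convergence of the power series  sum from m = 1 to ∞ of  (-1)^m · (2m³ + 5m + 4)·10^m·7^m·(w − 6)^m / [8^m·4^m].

Ratio test: |a_{m+1}/a_m| = [(2(m+1)³ + 5(m+1) + 4)/(2m³ + 5m + 4)] · 10·7/(8·4) → 35/16 as m → ∞.
The series converges when 35/16 · |w − 6| < 1, giving R = 16/35.
Endpoint w = 226/35: the terms do not tend to 0, so the series diverges.
At w = 194/35: the terms have absolute value of order m³, which does not tend to 0, so the series diverges by the divergence test.

(194/35, 226/35)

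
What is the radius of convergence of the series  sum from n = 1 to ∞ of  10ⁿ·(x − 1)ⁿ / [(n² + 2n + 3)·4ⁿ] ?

R = 2/5

Ratio test: |a_{n+1}/a_n| = [(n² + 2n + 3)/((n+1)² + 2(n+1) + 3)] · 10/4 → 5/2 as n → ∞.
Convergence for |x − 1| · 5/2 < 1, i.e. |x − 1| < 2/5. So R = 2/5.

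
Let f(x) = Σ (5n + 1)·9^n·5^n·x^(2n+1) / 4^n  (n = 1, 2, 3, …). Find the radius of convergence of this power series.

R = 2√5/15

The ratio of consecutive coefficients is [(5(n+1) + 1)/(5n + 1)] · 9·5/4 → 45/4.
Since the exponent of x increases by 2 each term, convergence requires |x|² < 4/45, hence R = 2√5/15.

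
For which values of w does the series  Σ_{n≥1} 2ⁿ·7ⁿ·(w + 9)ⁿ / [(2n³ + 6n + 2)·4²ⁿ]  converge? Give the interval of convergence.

By the ratio test, |a_{n+1}/a_n| = [(2n³ + 6n + 2)/(2(n+1)³ + 6(n+1) + 2)] · 2·7/16 → 7/8.
Hence the series converges for |w + 9| < 1/(7/8) = 8/7, so the radius of convergence is 8/7.
When w = -55/7, the terms are on the order of 1/n³, so the series converges absolutely by comparison with the p-series (p = 3 > 1).
Check w = -71/7: the series is dominated by a constant times Σ 1/n³, which converges (p = 3 > 1).

[-71/7, -55/7]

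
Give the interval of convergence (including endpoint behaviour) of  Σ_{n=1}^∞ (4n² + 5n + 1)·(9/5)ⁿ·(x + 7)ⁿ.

(-68/9, -58/9)

The ratio of consecutive coefficients is [(4(n+1)² + 5(n+1) + 1)/(4n² + 5n + 1)] · 9/5 → 9/5.
Convergence for |x + 7| · 9/5 < 1, i.e. |x + 7| < 5/9. So R = 5/9.
Endpoint x = -58/9: the n-th term does not approach 0; divergence by the term test.
Endpoint x = -68/9: the terms do not tend to 0, so the series diverges.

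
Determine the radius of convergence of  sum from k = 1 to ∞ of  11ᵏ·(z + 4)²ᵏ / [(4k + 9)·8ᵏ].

R = 2√22/11

Ratio test: |a_{k+1}/a_k| = [(4k + 9)/(4(k+1) + 9)] · 11/8 → 11/8 as k → ∞.
Since the exponent of (z + 4) increases by 2 each term, convergence requires |z + 4|² < 8/11, hence R = 2√22/11.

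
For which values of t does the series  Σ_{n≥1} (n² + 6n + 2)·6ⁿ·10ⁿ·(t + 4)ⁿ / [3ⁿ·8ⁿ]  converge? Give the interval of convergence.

The ratio of consecutive coefficients is [((n+1)² + 6(n+1) + 2)/(n² + 6n + 2)] · 6·10/(3·8) → 5/2.
Thus R = 1/(5/2) = 2/5.
At t = -18/5: the terms do not tend to 0, so the series diverges.
Endpoint t = -22/5: the terms have absolute value of order n², which does not tend to 0, so the series diverges by the divergence test.

(-22/5, -18/5)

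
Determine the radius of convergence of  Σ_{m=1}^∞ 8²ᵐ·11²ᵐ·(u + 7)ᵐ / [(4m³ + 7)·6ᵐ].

R = 3/3872

By the ratio test, |a_{m+1}/a_m| = [(4m³ + 7)/(4(m+1)³ + 7)] · 64·121/6 → 3872/3.
The series converges when 3872/3 · |u + 7| < 1, giving R = 3/3872.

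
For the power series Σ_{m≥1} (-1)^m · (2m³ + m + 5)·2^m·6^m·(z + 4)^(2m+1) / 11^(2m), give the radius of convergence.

Ratio test: |a_{m+1}/a_m| = [(2(m+1)³ + (m+1) + 5)/(2m³ + m + 5)] · 2·6/121 → 12/121 as m → ∞.
Writing y = (z + 4)², the series in y has radius 121/12, so |z + 4| < √(121/12) and R = 11√3/6.

R = 11√3/6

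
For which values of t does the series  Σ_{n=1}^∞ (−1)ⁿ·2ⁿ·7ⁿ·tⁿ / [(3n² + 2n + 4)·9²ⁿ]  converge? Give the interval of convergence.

[-81/14, 81/14]

By the ratio test, |a_{n+1}/a_n| = [(3n² + 2n + 4)/(3(n+1)² + 2(n+1) + 4)] · 2·7/81 → 14/81.
Convergence for |t| · 14/81 < 1, i.e. |t| < 81/14. So R = 81/14.
Check t = 81/14: the terms are on the order of 1/n², so the series converges absolutely by comparison with the p-series (p = 2 > 1).
Endpoint t = -81/14: the series is dominated by a constant times Σ 1/n², which converges (p = 2 > 1).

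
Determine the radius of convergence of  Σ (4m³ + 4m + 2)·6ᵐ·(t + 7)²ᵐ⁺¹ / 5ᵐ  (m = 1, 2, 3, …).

The ratio of consecutive coefficients is [(4(m+1)³ + 4(m+1) + 2)/(4m³ + 4m + 2)] · 6/5 → 6/5.
Writing y = (t + 7)², the series in y has radius 5/6, so |t + 7| < √(5/6) and R = √30/6.

R = √30/6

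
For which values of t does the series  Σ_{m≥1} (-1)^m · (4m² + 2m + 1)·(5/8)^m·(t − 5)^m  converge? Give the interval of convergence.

(17/5, 33/5)

Apply the ratio test: |a_{m+1}| / |a_m| = [(4(m+1)² + 2(m+1) + 1)/(4m² + 2m + 1)] · 5/8, which tends to 5/8 as m → ∞.
Convergence for |t − 5| · 5/8 < 1, i.e. |t − 5| < 8/5. So R = 8/5.
At t = 33/5: the terms do not tend to 0, so the series diverges.
Check t = 17/5: the terms do not tend to 0, so the series diverges.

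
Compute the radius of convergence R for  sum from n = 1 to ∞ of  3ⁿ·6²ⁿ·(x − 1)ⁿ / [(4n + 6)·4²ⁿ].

Ratio test: |a_{n+1}/a_n| = [(4n + 6)/(4(n+1) + 6)] · 3·36/16 → 27/4 as n → ∞.
Thus R = 1/(27/4) = 4/27.

R = 4/27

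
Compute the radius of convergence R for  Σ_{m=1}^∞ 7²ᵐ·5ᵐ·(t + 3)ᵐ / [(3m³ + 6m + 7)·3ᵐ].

R = 3/245

By the ratio test, |a_{m+1}/a_m| = [(3m³ + 6m + 7)/(3(m+1)³ + 6(m+1) + 7)] · 49·5/3 → 245/3.
Thus R = 1/(245/3) = 3/245.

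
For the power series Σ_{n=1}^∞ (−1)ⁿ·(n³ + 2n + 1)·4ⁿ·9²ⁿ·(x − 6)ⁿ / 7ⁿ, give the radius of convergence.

R = 7/324

Ratio test: |a_{n+1}/a_n| = [((n+1)³ + 2(n+1) + 1)/(n³ + 2n + 1)] · 4·81/7 → 324/7 as n → ∞.
The series converges when 324/7 · |x − 6| < 1, giving R = 7/324.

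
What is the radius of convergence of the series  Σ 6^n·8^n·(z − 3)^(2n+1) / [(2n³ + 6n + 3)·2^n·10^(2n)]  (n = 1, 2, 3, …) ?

R = 5√6/6

The ratio of consecutive coefficients is [(2n³ + 6n + 3)/(2(n+1)³ + 6(n+1) + 3)] · 6·8/(2·100) → 6/25.
Writing y = (z − 3)², the series in y has radius 25/6, so |z − 3| < √(25/6) and R = 5√6/6.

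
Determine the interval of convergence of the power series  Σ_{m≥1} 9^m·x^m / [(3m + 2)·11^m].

By the ratio test, |a_{m+1}/a_m| = [(3m + 2)/(3(m+1) + 2)] · 9/11 → 9/11.
Thus R = 1/(9/11) = 11/9.
Check x = 11/9: the terms are asymptotic to a nonzero constant times 1/m, so the series diverges by limit comparison with Σ 1/m.
Check x = -11/9: an alternating series whose terms decrease to 0 in absolute value, so it converges by the Leibniz criterion.

[-11/9, 11/9)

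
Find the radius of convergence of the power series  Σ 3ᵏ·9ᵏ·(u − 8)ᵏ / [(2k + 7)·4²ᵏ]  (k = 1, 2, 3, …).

R = 16/27

The ratio of consecutive coefficients is [(2k + 7)/(2(k+1) + 7)] · 3·9/16 → 27/16.
Convergence for |u − 8| · 27/16 < 1, i.e. |u − 8| < 16/27. So R = 16/27.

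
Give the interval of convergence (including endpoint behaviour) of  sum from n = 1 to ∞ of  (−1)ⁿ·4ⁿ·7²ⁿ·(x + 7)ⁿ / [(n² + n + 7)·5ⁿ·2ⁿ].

[-691/98, -681/98]

By the ratio test, |a_{n+1}/a_n| = [(n² + n + 7)/((n+1)² + (n+1) + 7)] · 4·49/(5·2) → 98/5.
The series converges when 98/5 · |x + 7| < 1, giving R = 5/98.
Check x = -681/98: absolute convergence follows by limit comparison with Σ 1/n².
Check x = -691/98: the terms are on the order of 1/n², so the series converges absolutely by comparison with the p-series (p = 2 > 1).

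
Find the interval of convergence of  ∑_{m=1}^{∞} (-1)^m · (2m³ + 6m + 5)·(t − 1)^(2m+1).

Apply the ratio test: |a_{m+1}| / |a_m| = (2(m+1)³ + 6(m+1) + 5)/(2m³ + 6m + 5), which tends to 1 as m → ∞.
Successive powers of (t − 1) differ by 2, so the series converges when |t − 1|² · 1 < 1, i.e. |t − 1| < √(1) = 1. So R = 1.
Endpoint t = 2: the m-th term does not approach 0; divergence by the term test.
Check t = 0: the terms do not tend to 0, so the series diverges.

(0, 2)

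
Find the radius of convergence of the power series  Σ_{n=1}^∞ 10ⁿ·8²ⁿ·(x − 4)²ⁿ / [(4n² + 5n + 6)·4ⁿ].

R = √10/40

The ratio of consecutive coefficients is [(4n² + 5n + 6)/(4(n+1)² + 5(n+1) + 6)] · 10·64/4 → 160.
Successive powers of (x − 4) differ by 2, so the series converges when |x − 4|² · 160 < 1, i.e. |x − 4| < √(1/160). So R = √10/40.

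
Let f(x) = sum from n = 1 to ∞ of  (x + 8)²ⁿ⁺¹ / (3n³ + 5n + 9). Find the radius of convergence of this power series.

R = 1

Ratio test: |a_{n+1}/a_n| = (3n³ + 5n + 9)/(3(n+1)³ + 5(n+1) + 9) → 1 as n → ∞.
Successive powers of (x + 8) differ by 2, so the series converges when |x + 8|² · 1 < 1, i.e. |x + 8| < √(1) = 1. So R = 1.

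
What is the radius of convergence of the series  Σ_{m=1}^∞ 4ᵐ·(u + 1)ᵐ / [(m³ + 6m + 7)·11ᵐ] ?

By the ratio test, |a_{m+1}/a_m| = [(m³ + 6m + 7)/((m+1)³ + 6(m+1) + 7)] · 4/11 → 4/11.
Convergence for |u + 1| · 4/11 < 1, i.e. |u + 1| < 11/4. So R = 11/4.

R = 11/4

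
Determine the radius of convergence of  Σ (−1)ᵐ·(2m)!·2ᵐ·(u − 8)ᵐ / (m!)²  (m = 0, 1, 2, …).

R = 1/8

The ratio of consecutive coefficients is (2m+1)·(2m+2)/(m+1)² · 2 → 8.
The series converges when 8 · |u − 8| < 1, giving R = 1/8.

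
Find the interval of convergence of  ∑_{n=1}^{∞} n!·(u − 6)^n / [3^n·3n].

Ratio test: |a_{n+1}/a_n| = (n+1) · 1/3 · 3n/3(n+1) → ∞ as n → ∞.
The terms grow without bound for any (u − 6) ≠ 0, so R = 0 (convergence only at u = 6).

{6}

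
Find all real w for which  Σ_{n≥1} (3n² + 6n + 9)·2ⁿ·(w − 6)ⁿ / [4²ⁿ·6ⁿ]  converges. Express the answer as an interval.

(-42, 54)

Apply the ratio test: |a_{n+1}| / |a_n| = [(3(n+1)² + 6(n+1) + 9)/(3n² + 6n + 9)] · 2/(16·6), which tends to 1/48 as n → ∞.
The series converges when 1/48 · |w − 6| < 1, giving R = 48.
Check w = 54: the terms have absolute value of order n², which does not tend to 0, so the series diverges by the divergence test.
Check w = -42: the terms have absolute value of order n², which does not tend to 0, so the series diverges by the divergence test.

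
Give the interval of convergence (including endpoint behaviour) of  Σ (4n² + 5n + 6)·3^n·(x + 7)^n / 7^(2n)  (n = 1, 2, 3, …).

(-70/3, 28/3)

Apply the ratio test: |a_{n+1}| / |a_n| = [(4(n+1)² + 5(n+1) + 6)/(4n² + 5n + 6)] · 3/49, which tends to 3/49 as n → ∞.
Convergence for |x + 7| · 3/49 < 1, i.e. |x + 7| < 49/3. So R = 49/3.
Check x = 28/3: the terms do not tend to 0, so the series diverges.
At x = -70/3: the terms do not tend to 0, so the series diverges.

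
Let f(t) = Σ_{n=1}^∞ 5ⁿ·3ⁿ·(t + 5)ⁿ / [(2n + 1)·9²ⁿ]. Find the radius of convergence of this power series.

R = 27/5

The ratio of consecutive coefficients is [(2n + 1)/(2(n+1) + 1)] · 5·3/81 → 5/27.
Convergence for |t + 5| · 5/27 < 1, i.e. |t + 5| < 27/5. So R = 27/5.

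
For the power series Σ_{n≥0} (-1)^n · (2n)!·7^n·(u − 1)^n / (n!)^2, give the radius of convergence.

Apply the ratio test: |a_{n+1}| / |a_n| = (2n+1)·(2n+2)/(n+1)² · 7, which tends to 28 as n → ∞.
Thus R = 1/(28) = 1/28.

R = 1/28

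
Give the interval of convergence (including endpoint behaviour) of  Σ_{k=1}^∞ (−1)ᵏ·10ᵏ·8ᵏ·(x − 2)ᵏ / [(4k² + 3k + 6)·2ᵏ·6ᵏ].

The ratio of consecutive coefficients is [(4k² + 3k + 6)/(4(k+1)² + 3(k+1) + 6)] · 10·8/(2·6) → 20/3.
Convergence for |x − 2| · 20/3 < 1, i.e. |x − 2| < 3/20. So R = 3/20.
At x = 43/20: the series is dominated by a constant times Σ 1/k², which converges (p = 2 > 1).
Check x = 37/20: the series is dominated by a constant times Σ 1/k², which converges (p = 2 > 1).

[37/20, 43/20]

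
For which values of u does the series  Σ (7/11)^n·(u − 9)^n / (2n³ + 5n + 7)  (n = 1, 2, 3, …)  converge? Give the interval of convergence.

[52/7, 74/7]

By the ratio test, |a_{n+1}/a_n| = [(2n³ + 5n + 7)/(2(n+1)³ + 5(n+1) + 7)] · 7/11 → 7/11.
Convergence for |u − 9| · 7/11 < 1, i.e. |u − 9| < 11/7. So R = 11/7.
When u = 74/7, absolute convergence follows by limit comparison with Σ 1/n³.
When u = 52/7, absolute convergence follows by limit comparison with Σ 1/n³.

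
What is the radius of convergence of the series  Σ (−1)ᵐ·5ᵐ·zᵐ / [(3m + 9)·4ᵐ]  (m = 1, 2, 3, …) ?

Ratio test: |a_{m+1}/a_m| = [(3m + 9)/(3(m+1) + 9)] · 5/4 → 5/4 as m → ∞.
Thus R = 1/(5/4) = 4/5.

R = 4/5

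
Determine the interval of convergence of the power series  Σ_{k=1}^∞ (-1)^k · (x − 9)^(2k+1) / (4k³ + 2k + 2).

Ratio test: |a_{k+1}/a_k| = (4k³ + 2k + 2)/(4(k+1)³ + 2(k+1) + 2) → 1 as k → ∞.
Successive powers of (x − 9) differ by 2, so the series converges when |x − 9|² · 1 < 1, i.e. |x − 9| < √(1) = 1. So R = 1.
Endpoint x = 10: the terms are on the order of 1/k³, so the series converges absolutely by comparison with the p-series (p = 3 > 1).
Endpoint x = 8: the series is dominated by a constant times Σ 1/k³, which converges (p = 3 > 1).

[8, 10]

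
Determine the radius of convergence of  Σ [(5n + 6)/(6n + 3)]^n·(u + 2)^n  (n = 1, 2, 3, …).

R = 6/5

Applying the root test, |a_n|^(1/n) = (5n + 6)/(6n + 3) → 5/6.
The series converges when 5/6 · |u + 2| < 1, giving R = 6/5.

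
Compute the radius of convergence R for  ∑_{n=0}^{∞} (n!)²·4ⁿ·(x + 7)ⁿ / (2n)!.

R = 1

Ratio test: |a_{n+1}/a_n| = (n+1)²/[(2n+1)·(2n+2)] · 4 → 1 as n → ∞.
Convergence for |x + 7| < 1, so R = 1.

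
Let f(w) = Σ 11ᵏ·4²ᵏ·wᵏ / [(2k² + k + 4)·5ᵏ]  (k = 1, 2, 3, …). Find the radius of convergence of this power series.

The ratio of consecutive coefficients is [(2k² + k + 4)/(2(k+1)² + (k+1) + 4)] · 11·16/5 → 176/5.
Hence the series converges for |w| < 1/(176/5) = 5/176, so the radius of convergence is 5/176.

R = 5/176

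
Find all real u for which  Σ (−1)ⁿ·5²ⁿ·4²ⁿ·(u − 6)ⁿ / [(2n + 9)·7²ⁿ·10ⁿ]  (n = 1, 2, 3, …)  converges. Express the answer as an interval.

(191/40, 289/40]

Apply the ratio test: |a_{n+1}| / |a_n| = [(2n + 9)/(2(n+1) + 9)] · 25·16/(49·10), which tends to 40/49 as n → ∞.
Thus R = 1/(40/49) = 49/40.
At u = 289/40: the terms alternate in sign and decrease monotonically to 0 in absolute value (size ~ c/n), so the alternating series test gives convergence.
At u = 191/40: the terms are asymptotic to a nonzero constant times 1/n, so the series diverges by limit comparison with Σ 1/n.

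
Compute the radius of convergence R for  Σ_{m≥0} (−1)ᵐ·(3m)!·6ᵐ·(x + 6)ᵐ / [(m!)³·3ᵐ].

R = 1/54

The ratio of consecutive coefficients is (3m+1)·(3m+2)·(3m+3)/(m+1)³ · 6/3 → 54.
The series converges when 54 · |x + 6| < 1, giving R = 1/54.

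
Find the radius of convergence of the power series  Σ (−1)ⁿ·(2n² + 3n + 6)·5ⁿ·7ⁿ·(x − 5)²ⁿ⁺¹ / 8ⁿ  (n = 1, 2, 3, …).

R = 2√70/35

By the ratio test, |a_{n+1}/a_n| = [(2(n+1)² + 3(n+1) + 6)/(2n² + 3n + 6)] · 5·7/8 → 35/8.
Since the exponent of (x − 5) increases by 2 each term, convergence requires |x − 5|² < 8/35, hence R = 2√70/35.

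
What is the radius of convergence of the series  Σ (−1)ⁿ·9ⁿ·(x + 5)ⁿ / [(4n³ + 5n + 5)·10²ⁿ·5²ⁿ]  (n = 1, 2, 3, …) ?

Apply the ratio test: |a_{n+1}| / |a_n| = [(4n³ + 5n + 5)/(4(n+1)³ + 5(n+1) + 5)] · 9/(100·25), which tends to 9/2500 as n → ∞.
The series converges when 9/2500 · |x + 5| < 1, giving R = 2500/9.

R = 2500/9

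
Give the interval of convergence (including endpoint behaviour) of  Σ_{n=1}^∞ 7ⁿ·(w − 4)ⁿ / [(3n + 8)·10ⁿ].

By the ratio test, |a_{n+1}/a_n| = [(3n + 8)/(3(n+1) + 8)] · 7/10 → 7/10.
The series converges when 7/10 · |w − 4| < 1, giving R = 10/7.
Check w = 38/7: the terms are asymptotic to a nonzero constant times 1/n, so the series diverges by limit comparison with Σ 1/n.
Endpoint w = 18/7: the terms alternate in sign and decrease monotonically to 0 in absolute value (size ~ c/n), so the alternating series test gives convergence.

[18/7, 38/7)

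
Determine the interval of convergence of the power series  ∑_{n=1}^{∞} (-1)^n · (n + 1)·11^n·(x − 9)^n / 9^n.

(90/11, 108/11)

By the ratio test, |a_{n+1}/a_n| = [((n+1) + 1)/(n + 1)] · 11/9 → 11/9.
Convergence for |x − 9| · 11/9 < 1, i.e. |x − 9| < 9/11. So R = 9/11.
At x = 108/11: the terms do not tend to 0, so the series diverges.
At x = 90/11: the terms do not tend to 0, so the series diverges.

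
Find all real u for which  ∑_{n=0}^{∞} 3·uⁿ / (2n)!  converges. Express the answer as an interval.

Apply the ratio test: |a_{n+1}| / |a_n| = 3/3 · 1/[(2n+1)·(2n+2)], which tends to 0 as n → ∞.
Since the limit is 0 < 1 for every u, the series converges on all of ℝ and R = ∞.

(−∞, ∞)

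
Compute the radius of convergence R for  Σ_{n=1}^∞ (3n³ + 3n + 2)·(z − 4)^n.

Apply the ratio test: |a_{n+1}| / |a_n| = (3(n+1)³ + 3(n+1) + 2)/(3n³ + 3n + 2), which tends to 1 as n → ∞.
So the series converges when |z − 4| < 1 and diverges when |z − 4| > 1; R = 1.

R = 1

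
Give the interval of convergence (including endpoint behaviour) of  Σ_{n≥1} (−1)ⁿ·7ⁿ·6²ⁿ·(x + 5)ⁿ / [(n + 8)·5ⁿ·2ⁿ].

The ratio of consecutive coefficients is [(n + 8)/((n+1) + 8)] · 7·36/(5·2) → 126/5.
The series converges when 126/5 · |x + 5| < 1, giving R = 5/126.
Check x = -625/126: an alternating series whose terms decrease to 0 in absolute value, so it converges by the Leibniz criterion.
At x = -635/126: comparison with the harmonic series Σ 1/n shows the series diverges.

(-635/126, -625/126]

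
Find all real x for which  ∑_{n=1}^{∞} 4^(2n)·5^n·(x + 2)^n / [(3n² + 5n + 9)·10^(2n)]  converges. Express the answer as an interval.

[-13/4, -3/4]

The ratio of consecutive coefficients is [(3n² + 5n + 9)/(3(n+1)² + 5(n+1) + 9)] · 16·5/100 → 4/5.
Thus R = 1/(4/5) = 5/4.
When x = -3/4, the terms are on the order of 1/n², so the series converges absolutely by comparison with the p-series (p = 2 > 1).
When x = -13/4, the series is dominated by a constant times Σ 1/n², which converges (p = 2 > 1).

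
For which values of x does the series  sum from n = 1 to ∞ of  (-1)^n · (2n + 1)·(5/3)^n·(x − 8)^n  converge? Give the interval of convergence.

Ratio test: |a_{n+1}/a_n| = [(2(n+1) + 1)/(2n + 1)] · 5/3 → 5/3 as n → ∞.
Convergence for |x − 8| · 5/3 < 1, i.e. |x − 8| < 3/5. So R = 3/5.
Endpoint x = 43/5: the terms do not tend to 0, so the series diverges.
Check x = 37/5: the terms do not tend to 0, so the series diverges.

(37/5, 43/5)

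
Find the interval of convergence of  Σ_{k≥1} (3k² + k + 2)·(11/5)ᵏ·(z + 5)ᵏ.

The ratio of consecutive coefficients is [(3(k+1)² + (k+1) + 2)/(3k² + k + 2)] · 11/5 → 11/5.
Hence the series converges for |z + 5| < 1/(11/5) = 5/11, so the radius of convergence is 5/11.
When z = -50/11, the terms do not tend to 0, so the series diverges.
When z = -60/11, the terms have absolute value of order k², which does not tend to 0, so the series diverges by the divergence test.

(-60/11, -50/11)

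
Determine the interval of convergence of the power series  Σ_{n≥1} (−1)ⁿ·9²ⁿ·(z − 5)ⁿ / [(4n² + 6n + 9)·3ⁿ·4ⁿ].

The ratio of consecutive coefficients is [(4n² + 6n + 9)/(4(n+1)² + 6(n+1) + 9)] · 81/(3·4) → 27/4.
Thus R = 1/(27/4) = 4/27.
Check z = 139/27: absolute convergence follows by limit comparison with Σ 1/n².
When z = 131/27, the terms are on the order of 1/n², so the series converges absolutely by comparison with the p-series (p = 2 > 1).

[131/27, 139/27]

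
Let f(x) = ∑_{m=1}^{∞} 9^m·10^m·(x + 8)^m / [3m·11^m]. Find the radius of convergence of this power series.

R = 11/90

The ratio of consecutive coefficients is [3m/3(m+1)] · 9·10/11 → 90/11.
The series converges when 90/11 · |x + 8| < 1, giving R = 11/90.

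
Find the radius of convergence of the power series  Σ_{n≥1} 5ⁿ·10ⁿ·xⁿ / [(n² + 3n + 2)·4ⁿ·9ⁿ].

R = 18/25

The ratio of consecutive coefficients is [(n² + 3n + 2)/((n+1)² + 3(n+1) + 2)] · 5·10/(4·9) → 25/18.
Thus R = 1/(25/18) = 18/25.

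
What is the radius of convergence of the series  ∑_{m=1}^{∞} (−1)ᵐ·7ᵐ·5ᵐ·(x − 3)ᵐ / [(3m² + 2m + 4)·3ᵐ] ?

By the ratio test, |a_{m+1}/a_m| = [(3m² + 2m + 4)/(3(m+1)² + 2(m+1) + 4)] · 7·5/3 → 35/3.
Convergence for |x − 3| · 35/3 < 1, i.e. |x − 3| < 3/35. So R = 3/35.

R = 3/35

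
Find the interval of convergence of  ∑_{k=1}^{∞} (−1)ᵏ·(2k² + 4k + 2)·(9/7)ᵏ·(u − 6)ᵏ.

(47/9, 61/9)

By the ratio test, |a_{k+1}/a_k| = [(2(k+1)² + 4(k+1) + 2)/(2k² + 4k + 2)] · 9/7 → 9/7.
The series converges when 9/7 · |u − 6| < 1, giving R = 7/9.
Endpoint u = 61/9: the terms do not tend to 0, so the series diverges.
At u = 47/9: the terms have absolute value of order k², which does not tend to 0, so the series diverges by the divergence test.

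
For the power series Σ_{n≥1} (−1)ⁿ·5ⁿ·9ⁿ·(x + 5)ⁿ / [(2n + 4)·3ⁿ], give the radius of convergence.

R = 1/15

Apply the ratio test: |a_{n+1}| / |a_n| = [(2n + 4)/(2(n+1) + 4)] · 5·9/3, which tends to 15 as n → ∞.
The series converges when 15 · |x + 5| < 1, giving R = 1/15.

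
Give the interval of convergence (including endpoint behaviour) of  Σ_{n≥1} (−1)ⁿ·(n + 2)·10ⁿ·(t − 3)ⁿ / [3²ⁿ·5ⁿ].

Ratio test: |a_{n+1}/a_n| = [((n+1) + 2)/(n + 2)] · 10/(9·5) → 2/9 as n → ∞.
Hence the series converges for |t − 3| < 1/(2/9) = 9/2, so the radius of convergence is 9/2.
Endpoint t = 15/2: the terms do not tend to 0, so the series diverges.
At t = -3/2: the terms have absolute value of order n, which does not tend to 0, so the series diverges by the divergence test.

(-3/2, 15/2)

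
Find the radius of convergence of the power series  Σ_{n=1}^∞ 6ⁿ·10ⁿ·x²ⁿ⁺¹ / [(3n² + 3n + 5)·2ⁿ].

R = √30/30

Ratio test: |a_{n+1}/a_n| = [(3n² + 3n + 5)/(3(n+1)² + 3(n+1) + 5)] · 6·10/2 → 30 as n → ∞.
Successive powers of x differ by 2, so the series converges when |x|² · 30 < 1, i.e. |x| < √(1/30). So R = √30/30.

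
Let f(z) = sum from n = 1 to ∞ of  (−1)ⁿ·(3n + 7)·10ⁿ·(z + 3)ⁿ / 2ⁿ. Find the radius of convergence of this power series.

Apply the ratio test: |a_{n+1}| / |a_n| = [(3(n+1) + 7)/(3n + 7)] · 10/2, which tends to 5 as n → ∞.
Convergence for |z + 3| · 5 < 1, i.e. |z + 3| < 1/5. So R = 1/5.

R = 1/5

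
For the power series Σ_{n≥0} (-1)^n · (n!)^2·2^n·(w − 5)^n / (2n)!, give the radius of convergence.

The ratio of consecutive coefficients is (n+1)²/[(2n+1)·(2n+2)] · 2 → 1/2.
Convergence for |w − 5| · 1/2 < 1, i.e. |w − 5| < 2. So R = 2.

R = 2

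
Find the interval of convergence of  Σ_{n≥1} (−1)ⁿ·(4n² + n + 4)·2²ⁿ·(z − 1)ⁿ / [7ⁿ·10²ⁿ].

Ratio test: |a_{n+1}/a_n| = [(4(n+1)² + (n+1) + 4)/(4n² + n + 4)] · 4/(7·100) → 1/175 as n → ∞.
Convergence for |z − 1| · 1/175 < 1, i.e. |z − 1| < 175. So R = 175.
Check z = 176: the terms do not tend to 0, so the series diverges.
Check z = -174: the terms have absolute value of order n², which does not tend to 0, so the series diverges by the divergence test.

(-174, 176)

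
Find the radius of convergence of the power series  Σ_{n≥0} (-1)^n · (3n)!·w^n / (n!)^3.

By the ratio test, |a_{n+1}/a_n| = (3n+1)·(3n+2)·(3n+3)/(n+1)³ → 27.
The series converges when 27 · |w| < 1, giving R = 1/27.

R = 1/27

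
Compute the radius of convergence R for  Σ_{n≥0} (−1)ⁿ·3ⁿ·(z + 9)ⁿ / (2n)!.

R = ∞

Apply the ratio test: |a_{n+1}| / |a_n| = 3 · 1/[(2n+1)·(2n+2)], which tends to 0 as n → ∞.
The limit is 0, so the series converges for all z; R = ∞.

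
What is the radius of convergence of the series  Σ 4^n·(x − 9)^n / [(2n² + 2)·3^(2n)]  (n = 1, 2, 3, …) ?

R = 9/4

By the ratio test, |a_{n+1}/a_n| = [(2n² + 2)/(2(n+1)² + 2)] · 4/9 → 4/9.
Hence the series converges for |x − 9| < 1/(4/9) = 9/4, so the radius of convergence is 9/4.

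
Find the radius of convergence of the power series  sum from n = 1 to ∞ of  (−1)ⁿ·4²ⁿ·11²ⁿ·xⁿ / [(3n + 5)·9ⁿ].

Ratio test: |a_{n+1}/a_n| = [(3n + 5)/(3(n+1) + 5)] · 16·121/9 → 1936/9 as n → ∞.
The series converges when 1936/9 · |x| < 1, giving R = 9/1936.

R = 9/1936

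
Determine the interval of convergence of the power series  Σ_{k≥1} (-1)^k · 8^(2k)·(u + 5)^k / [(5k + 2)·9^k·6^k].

(-187/32, -133/32]

Apply the ratio test: |a_{k+1}| / |a_k| = [(5k + 2)/(5(k+1) + 2)] · 64/(9·6), which tends to 32/27 as k → ∞.
Thus R = 1/(32/27) = 27/32.
When u = -133/32, convergence follows from the alternating series test (terms decrease monotonically to 0).
When u = -187/32, comparison with the harmonic series Σ 1/k shows the series diverges.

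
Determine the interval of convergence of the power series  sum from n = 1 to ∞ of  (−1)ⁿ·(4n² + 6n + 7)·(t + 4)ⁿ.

By the ratio test, |a_{n+1}/a_n| = (4(n+1)² + 6(n+1) + 7)/(4n² + 6n + 7) → 1.
So the series converges when |t + 4| < 1 and diverges when |t + 4| > 1; R = 1.
When t = -3, the terms do not tend to 0, so the series diverges.
At t = -5: the terms do not tend to 0, so the series diverges.

(-5, -3)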